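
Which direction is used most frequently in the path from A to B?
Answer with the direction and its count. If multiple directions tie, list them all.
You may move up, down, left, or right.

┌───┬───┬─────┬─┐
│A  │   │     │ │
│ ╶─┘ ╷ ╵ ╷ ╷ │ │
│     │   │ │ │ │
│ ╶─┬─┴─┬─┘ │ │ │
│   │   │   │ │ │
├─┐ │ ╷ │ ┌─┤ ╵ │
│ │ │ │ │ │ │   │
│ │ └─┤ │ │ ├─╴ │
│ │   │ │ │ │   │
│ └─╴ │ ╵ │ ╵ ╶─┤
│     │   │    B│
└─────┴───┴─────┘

Directions: down, right, right, up, right, down, right, up, right, right, down, down, down, right, down, left, down, right
Counts: {'down': 7, 'right': 8, 'up': 2, 'left': 1}
Most common: right (8 times)

Solution:

┌───┬───┬─────┬─┐
│A  │↱ ↓│↱ → ↓│ │
│ ╶─┘ ╷ ╵ ╷ ╷ │ │
│↳ → ↑│↳ ↑│ │↓│ │
│ ╶─┬─┴─┬─┘ │ │ │
│   │   │   │↓│ │
├─┐ │ ╷ │ ┌─┤ ╵ │
│ │ │ │ │ │ │↳ ↓│
│ │ └─┤ │ │ ├─╴ │
│ │   │ │ │ │↓ ↲│
│ └─╴ │ ╵ │ ╵ ╶─┤
│     │   │  ↳ B│
└─────┴───┴─────┘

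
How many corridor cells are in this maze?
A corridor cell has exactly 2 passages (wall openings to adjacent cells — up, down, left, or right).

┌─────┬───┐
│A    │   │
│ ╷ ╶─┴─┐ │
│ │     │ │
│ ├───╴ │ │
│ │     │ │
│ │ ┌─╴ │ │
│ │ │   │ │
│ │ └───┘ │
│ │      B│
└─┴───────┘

Counting cells with exactly 2 passages:
Total corridor cells: 19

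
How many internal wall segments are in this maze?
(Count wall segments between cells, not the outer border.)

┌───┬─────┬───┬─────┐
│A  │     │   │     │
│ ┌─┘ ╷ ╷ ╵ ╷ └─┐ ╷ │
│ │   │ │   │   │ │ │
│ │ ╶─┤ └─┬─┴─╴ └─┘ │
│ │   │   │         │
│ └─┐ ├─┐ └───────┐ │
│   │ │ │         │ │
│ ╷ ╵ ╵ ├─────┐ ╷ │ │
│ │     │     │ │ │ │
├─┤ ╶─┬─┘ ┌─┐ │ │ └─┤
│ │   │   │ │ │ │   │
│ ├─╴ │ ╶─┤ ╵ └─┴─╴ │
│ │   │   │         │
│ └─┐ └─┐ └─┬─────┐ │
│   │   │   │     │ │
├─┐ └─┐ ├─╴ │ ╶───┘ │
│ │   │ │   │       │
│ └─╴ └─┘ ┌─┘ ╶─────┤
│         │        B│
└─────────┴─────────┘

Counting internal wall segments:
Total internal walls: 81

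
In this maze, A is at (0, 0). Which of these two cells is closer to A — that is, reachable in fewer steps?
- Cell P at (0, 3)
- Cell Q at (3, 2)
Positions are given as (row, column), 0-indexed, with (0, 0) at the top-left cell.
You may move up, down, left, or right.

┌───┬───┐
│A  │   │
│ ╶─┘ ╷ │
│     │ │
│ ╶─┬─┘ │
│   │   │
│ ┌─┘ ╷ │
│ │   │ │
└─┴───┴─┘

Shortest path A → P at (0, 3): 5 steps
Shortest path A → Q at (3, 2): 9 steps

P is closer (5 steps vs 9 steps).

Path to P:

┌───┬───┐
│A  │↱ P│
│ ╶─┘ ╷ │
│↳ → ↑│ │
│ ╶─┬─┘ │
│   │   │
│ ┌─┘ ╷ │
│ │   │ │
└─┴───┴─┘

Path to Q:

┌───┬───┐
│A  │↱ ↓│
│ ╶─┘ ╷ │
│↳ → ↑│↓│
│ ╶─┬─┘ │
│   │↓ ↲│
│ ┌─┘ ╷ │
│ │  Q│ │
└─┴───┴─┘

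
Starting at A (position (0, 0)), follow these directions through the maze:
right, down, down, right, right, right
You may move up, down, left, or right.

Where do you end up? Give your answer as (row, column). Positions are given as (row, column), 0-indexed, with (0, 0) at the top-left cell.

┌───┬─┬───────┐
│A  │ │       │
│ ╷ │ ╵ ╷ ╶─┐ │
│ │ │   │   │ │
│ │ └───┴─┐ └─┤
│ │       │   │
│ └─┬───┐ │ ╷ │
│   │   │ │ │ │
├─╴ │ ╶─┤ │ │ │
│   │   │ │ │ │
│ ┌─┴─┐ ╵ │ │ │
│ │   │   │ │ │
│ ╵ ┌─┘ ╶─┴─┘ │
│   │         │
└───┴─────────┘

Following directions step by step:
Start: (0, 0)
  right: (0, 0) → (0, 1)
  down: (0, 1) → (1, 1)
  down: (1, 1) → (2, 1)
  right: (2, 1) → (2, 2)
  right: (2, 2) → (2, 3)
  right: (2, 3) → (2, 4)
Final position: (2, 4)

Path taken:

┌───┬─┬───────┐
│A ↓│ │       │
│ ╷ │ ╵ ╷ ╶─┐ │
│ │↓│   │   │ │
│ │ └───┴─┐ └─┤
│ │↳ → → B│   │
│ └─┬───┐ │ ╷ │
│   │   │ │ │ │
├─╴ │ ╶─┤ │ │ │
│   │   │ │ │ │
│ ┌─┴─┐ ╵ │ │ │
│ │   │   │ │ │
│ ╵ ┌─┘ ╶─┴─┘ │
│   │         │
└───┴─────────┘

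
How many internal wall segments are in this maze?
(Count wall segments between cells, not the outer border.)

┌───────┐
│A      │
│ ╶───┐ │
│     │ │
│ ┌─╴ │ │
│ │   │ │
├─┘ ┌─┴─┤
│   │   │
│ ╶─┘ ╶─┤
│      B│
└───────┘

Counting internal wall segments:
Total internal walls: 12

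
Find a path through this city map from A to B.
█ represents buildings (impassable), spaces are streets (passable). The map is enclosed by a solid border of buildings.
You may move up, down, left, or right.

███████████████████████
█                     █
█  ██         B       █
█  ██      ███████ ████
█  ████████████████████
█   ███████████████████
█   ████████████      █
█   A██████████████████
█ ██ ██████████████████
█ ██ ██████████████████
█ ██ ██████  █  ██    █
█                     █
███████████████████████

Finding the shortest path from A to B:
Movement: cardinal only
Path length: 21 steps
Directions: left → up → up → left → up → up → up → up → right → right → right → down → right → right → right → right → right → right → right → right → right

Solution:

███████████████████████
█ ↱→→↓                █
█ ↑██↳→→→→→→→→B       █
█ ↑██      ███████ ████
█ ↑████████████████████
█ ↑↰███████████████████
█  ↑████████████      █
█  ↑A██████████████████
█ ██ ██████████████████
█ ██ ██████████████████
█ ██ ██████  █  ██    █
█                     █
███████████████████████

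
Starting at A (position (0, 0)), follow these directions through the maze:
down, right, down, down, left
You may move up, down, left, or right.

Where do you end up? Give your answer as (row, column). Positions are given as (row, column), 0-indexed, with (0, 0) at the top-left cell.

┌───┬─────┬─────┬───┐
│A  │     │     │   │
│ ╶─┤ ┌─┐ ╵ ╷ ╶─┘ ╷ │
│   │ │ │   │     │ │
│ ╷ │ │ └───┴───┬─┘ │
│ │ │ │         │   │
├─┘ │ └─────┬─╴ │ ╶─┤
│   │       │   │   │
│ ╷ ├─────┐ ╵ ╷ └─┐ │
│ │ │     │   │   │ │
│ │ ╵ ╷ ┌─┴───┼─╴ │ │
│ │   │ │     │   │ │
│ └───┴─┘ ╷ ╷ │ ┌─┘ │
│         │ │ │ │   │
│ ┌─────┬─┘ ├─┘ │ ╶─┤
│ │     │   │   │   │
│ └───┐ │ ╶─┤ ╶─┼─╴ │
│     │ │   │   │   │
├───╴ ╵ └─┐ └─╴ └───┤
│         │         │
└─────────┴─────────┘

Following directions step by step:
Start: (0, 0)
  down: (0, 0) → (1, 0)
  right: (1, 0) → (1, 1)
  down: (1, 1) → (2, 1)
  down: (2, 1) → (3, 1)
  left: (3, 1) → (3, 0)
Final position: (3, 0)

Path taken:

┌───┬─────┬─────┬───┐
│A  │     │     │   │
│ ╶─┤ ┌─┐ ╵ ╷ ╶─┘ ╷ │
│↳ ↓│ │ │   │     │ │
│ ╷ │ │ └───┴───┬─┘ │
│ │↓│ │         │   │
├─┘ │ └─────┬─╴ │ ╶─┤
│B ↲│       │   │   │
│ ╷ ├─────┐ ╵ ╷ └─┐ │
│ │ │     │   │   │ │
│ │ ╵ ╷ ┌─┴───┼─╴ │ │
│ │   │ │     │   │ │
│ └───┴─┘ ╷ ╷ │ ┌─┘ │
│         │ │ │ │   │
│ ┌─────┬─┘ ├─┘ │ ╶─┤
│ │     │   │   │   │
│ └───┐ │ ╶─┤ ╶─┼─╴ │
│     │ │   │   │   │
├───╴ ╵ └─┐ └─╴ └───┤
│         │         │
└─────────┴─────────┘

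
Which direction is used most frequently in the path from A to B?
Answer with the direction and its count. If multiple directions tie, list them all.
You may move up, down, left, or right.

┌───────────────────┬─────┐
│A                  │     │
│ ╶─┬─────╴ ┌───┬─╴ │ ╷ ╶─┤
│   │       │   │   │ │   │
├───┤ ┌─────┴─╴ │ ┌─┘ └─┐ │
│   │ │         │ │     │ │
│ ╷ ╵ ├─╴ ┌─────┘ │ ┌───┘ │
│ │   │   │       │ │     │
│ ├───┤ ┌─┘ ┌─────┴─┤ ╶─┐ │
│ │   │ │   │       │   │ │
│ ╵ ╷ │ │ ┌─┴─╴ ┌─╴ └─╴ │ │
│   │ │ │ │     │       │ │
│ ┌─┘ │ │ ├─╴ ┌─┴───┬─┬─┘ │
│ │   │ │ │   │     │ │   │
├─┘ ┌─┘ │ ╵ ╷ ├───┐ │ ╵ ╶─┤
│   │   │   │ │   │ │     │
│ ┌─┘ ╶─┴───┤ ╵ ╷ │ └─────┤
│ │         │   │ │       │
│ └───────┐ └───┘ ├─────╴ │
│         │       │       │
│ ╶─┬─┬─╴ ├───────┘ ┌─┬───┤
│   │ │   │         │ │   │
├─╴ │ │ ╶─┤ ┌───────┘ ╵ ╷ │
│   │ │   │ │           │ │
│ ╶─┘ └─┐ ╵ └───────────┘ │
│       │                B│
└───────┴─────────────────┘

Directions: right, right, right, right, right, down, left, left, left, down, down, left, up, left, down, down, down, right, up, right, down, down, left, down, left, down, down, right, right, right, right, down, left, down, right, down, right, right, right, right, right, right, right, right
Counts: {'right': 20, 'down': 14, 'left': 8, 'up': 2}
Most common: right (20 times)

Solution:

┌───────────────────┬─────┐
│A → → → → ↓        │     │
│ ╶─┬─────╴ ┌───┬─╴ │ ╷ ╶─┤
│   │↓ ← ← ↲│   │   │ │   │
├───┤ ┌─────┴─╴ │ ┌─┘ └─┐ │
│↓ ↰│↓│         │ │     │ │
│ ╷ ╵ ├─╴ ┌─────┘ │ ┌───┘ │
│↓│↑ ↲│   │       │ │     │
│ ├───┤ ┌─┘ ┌─────┴─┤ ╶─┐ │
│↓│↱ ↓│ │   │       │   │ │
│ ╵ ╷ │ │ ┌─┴─╴ ┌─╴ └─╴ │ │
│↳ ↑│↓│ │ │     │       │ │
│ ┌─┘ │ │ ├─╴ ┌─┴───┬─┬─┘ │
│ │↓ ↲│ │ │   │     │ │   │
├─┘ ┌─┘ │ ╵ ╷ ├───┐ │ ╵ ╶─┤
│↓ ↲│   │   │ │   │ │     │
│ ┌─┘ ╶─┴───┤ ╵ ╷ │ └─────┤
│↓│         │   │ │       │
│ └───────┐ └───┘ ├─────╴ │
│↳ → → → ↓│       │       │
│ ╶─┬─┬─╴ ├───────┘ ┌─┬───┤
│   │ │↓ ↲│         │ │   │
├─╴ │ │ ╶─┤ ┌───────┘ ╵ ╷ │
│   │ │↳ ↓│ │           │ │
│ ╶─┘ └─┐ ╵ └───────────┘ │
│       │↳ → → → → → → → B│
└───────┴─────────────────┘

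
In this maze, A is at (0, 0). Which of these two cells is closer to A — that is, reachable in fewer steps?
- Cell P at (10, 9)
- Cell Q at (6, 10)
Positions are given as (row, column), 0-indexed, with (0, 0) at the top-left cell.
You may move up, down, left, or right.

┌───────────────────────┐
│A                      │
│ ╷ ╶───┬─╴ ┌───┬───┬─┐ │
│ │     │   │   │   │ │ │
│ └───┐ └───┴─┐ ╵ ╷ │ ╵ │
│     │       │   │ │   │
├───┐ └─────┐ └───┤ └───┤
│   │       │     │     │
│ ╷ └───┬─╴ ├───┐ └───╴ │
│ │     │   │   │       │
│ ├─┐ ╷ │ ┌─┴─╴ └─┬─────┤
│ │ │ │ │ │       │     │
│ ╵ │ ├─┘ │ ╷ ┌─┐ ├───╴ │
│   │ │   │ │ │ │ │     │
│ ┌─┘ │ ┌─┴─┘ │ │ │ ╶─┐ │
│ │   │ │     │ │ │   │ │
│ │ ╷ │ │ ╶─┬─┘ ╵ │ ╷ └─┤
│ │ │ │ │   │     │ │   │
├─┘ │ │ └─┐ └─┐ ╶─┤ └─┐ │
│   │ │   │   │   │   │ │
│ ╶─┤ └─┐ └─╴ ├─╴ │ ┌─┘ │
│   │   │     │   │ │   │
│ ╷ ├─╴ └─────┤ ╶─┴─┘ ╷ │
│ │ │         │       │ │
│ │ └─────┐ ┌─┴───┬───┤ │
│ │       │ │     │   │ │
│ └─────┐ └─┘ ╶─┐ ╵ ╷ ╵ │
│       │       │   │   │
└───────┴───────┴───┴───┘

Shortest path A → P at (10, 9): 53 steps
Shortest path A → Q at (6, 10): 52 steps

Q is closer (52 steps vs 53 steps).

Path to P:

┌───────────────────────┐
│A                      │
│ ╷ ╶───┬─╴ ┌───┬───┬─┐ │
│↓│     │   │   │   │ │ │
│ └───┐ └───┴─┐ ╵ ╷ │ ╵ │
│↳ → ↓│       │   │ │   │
├───┐ └─────┐ └───┤ └───┤
│   │↳ → → ↓│     │     │
│ ╷ └───┬─╴ ├───┐ └───╴ │
│ │     │↓ ↲│   │       │
│ ├─┐ ╷ │ ┌─┴─╴ └─┬─────┤
│ │ │ │ │↓│  ↱ → ↓│     │
│ ╵ │ ├─┘ │ ╷ ┌─┐ ├───╴ │
│   │ │↓ ↲│ │↑│ │↓│     │
│ ┌─┘ │ ┌─┴─┘ │ │ │ ╶─┐ │
│ │   │↓│↱ → ↑│ │↓│↓ ↰│ │
│ │ ╷ │ │ ╶─┬─┘ ╵ │ ╷ └─┤
│ │ │ │↓│↑ ↰│  ↓ ↲│↓│↑ ↰│
├─┘ │ │ └─┐ └─┐ ╶─┤ └─┐ │
│   │ │↳ ↓│↑ ↰│↳ ↓│↓  │↑│
│ ╶─┤ └─┐ └─╴ ├─╴ │ ┌─┘ │
│   │   │↳ → ↑│↓ ↲│P│↱ ↑│
│ ╷ ├─╴ └─────┤ ╶─┴─┘ ╷ │
│ │ │         │↳ → → ↑│ │
│ │ └─────┐ ┌─┴───┬───┤ │
│ │       │ │     │   │ │
│ └─────┐ └─┘ ╶─┐ ╵ ╷ ╵ │
│       │       │   │   │
└───────┴───────┴───┴───┘

Path to Q:

┌───────────────────────┐
│A                      │
│ ╷ ╶───┬─╴ ┌───┬───┬─┐ │
│↓│     │   │   │   │ │ │
│ └───┐ └───┴─┐ ╵ ╷ │ ╵ │
│↳ → ↓│       │   │ │   │
├───┐ └─────┐ └───┤ └───┤
│   │↳ → → ↓│     │     │
│ ╷ └───┬─╴ ├───┐ └───╴ │
│ │     │↓ ↲│   │       │
│ ├─┐ ╷ │ ┌─┴─╴ └─┬─────┤
│ │ │ │ │↓│  ↱ → ↓│     │
│ ╵ │ ├─┘ │ ╷ ┌─┐ ├───╴ │
│   │ │↓ ↲│ │↑│ │↓│↱ Q  │
│ ┌─┘ │ ┌─┴─┘ │ │ │ ╶─┐ │
│ │   │↓│↱ → ↑│ │↓│↑ ↰│ │
│ │ ╷ │ │ ╶─┬─┘ ╵ │ ╷ └─┤
│ │ │ │↓│↑ ↰│  ↓ ↲│ │↑ ↰│
├─┘ │ │ └─┐ └─┐ ╶─┤ └─┐ │
│   │ │↳ ↓│↑ ↰│↳ ↓│   │↑│
│ ╶─┤ └─┐ └─╴ ├─╴ │ ┌─┘ │
│   │   │↳ → ↑│↓ ↲│ │↱ ↑│
│ ╷ ├─╴ └─────┤ ╶─┴─┘ ╷ │
│ │ │         │↳ → → ↑│ │
│ │ └─────┐ ┌─┴───┬───┤ │
│ │       │ │     │   │ │
│ └─────┐ └─┘ ╶─┐ ╵ ╷ ╵ │
│       │       │   │   │
└───────┴───────┴───┴───┘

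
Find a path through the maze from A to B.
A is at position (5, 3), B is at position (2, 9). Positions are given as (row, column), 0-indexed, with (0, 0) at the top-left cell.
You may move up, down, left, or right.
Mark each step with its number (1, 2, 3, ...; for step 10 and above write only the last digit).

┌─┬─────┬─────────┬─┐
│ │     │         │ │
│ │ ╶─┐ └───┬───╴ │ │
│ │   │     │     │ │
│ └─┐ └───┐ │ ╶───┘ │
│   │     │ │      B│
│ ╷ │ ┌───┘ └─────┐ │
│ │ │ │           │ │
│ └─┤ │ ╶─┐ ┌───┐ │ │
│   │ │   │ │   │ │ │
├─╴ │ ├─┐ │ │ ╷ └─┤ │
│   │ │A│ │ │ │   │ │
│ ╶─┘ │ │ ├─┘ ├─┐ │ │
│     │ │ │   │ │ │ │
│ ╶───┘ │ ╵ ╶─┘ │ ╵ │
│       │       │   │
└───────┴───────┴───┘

Finding the shortest path from (5, 3) to (2, 9):
Path length: 45 steps
Directions: down → down → left → left → left → up → right → right → up → up → up → up → up → left → up → right → right → down → right → right → down → down → left → left → down → right → down → down → down → right → up → right → up → up → right → down → right → down → down → right → up → up → up → up → up

Solution:

┌─┬─────┬─────────┬─┐
│ │5 6 7│         │ │
│ │ ╶─┐ └───┬───╴ │ │
│ │4 3│8 9 0│     │ │
│ └─┐ └───┐ │ ╶───┘ │
│   │2    │1│      B│
│ ╷ │ ┌───┘ └─────┐ │
│ │ │1│4 3 2      │4│
│ └─┤ │ ╶─┐ ┌───┐ │ │
│   │0│5 6│ │4 5│ │3│
├─╴ │ ├─┐ │ │ ╷ └─┤ │
│   │9│A│7│ │3│6 7│2│
│ ╶─┘ │ │ ├─┘ ├─┐ │ │
│6 7 8│1│8│1 2│ │8│1│
│ ╶───┘ │ ╵ ╶─┘ │ ╵ │
│5 4 3 2│9 0    │9 0│
└───────┴───────┴───┘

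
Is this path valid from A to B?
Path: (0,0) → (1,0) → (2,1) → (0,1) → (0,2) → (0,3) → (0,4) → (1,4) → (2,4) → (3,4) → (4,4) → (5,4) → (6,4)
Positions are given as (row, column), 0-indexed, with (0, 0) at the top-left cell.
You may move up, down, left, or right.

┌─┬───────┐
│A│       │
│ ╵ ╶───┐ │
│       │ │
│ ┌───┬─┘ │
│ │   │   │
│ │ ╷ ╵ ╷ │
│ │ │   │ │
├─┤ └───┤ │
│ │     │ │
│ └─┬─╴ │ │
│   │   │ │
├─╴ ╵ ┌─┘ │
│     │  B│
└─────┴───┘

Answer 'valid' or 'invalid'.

Checking path validity:
Result: Invalid move at step 2: cannot move from (1, 0) to (2, 1).

invalid

Correct solution:

┌─┬───────┐
│A│↱ → → ↓│
│ ╵ ╶───┐ │
│↳ ↑    │↓│
│ ┌───┬─┘ │
│ │   │  ↓│
│ │ ╷ ╵ ╷ │
│ │ │   │↓│
├─┤ └───┤ │
│ │     │↓│
│ └─┬─╴ │ │
│   │   │↓│
├─╴ ╵ ┌─┘ │
│     │  B│
└─────┴───┘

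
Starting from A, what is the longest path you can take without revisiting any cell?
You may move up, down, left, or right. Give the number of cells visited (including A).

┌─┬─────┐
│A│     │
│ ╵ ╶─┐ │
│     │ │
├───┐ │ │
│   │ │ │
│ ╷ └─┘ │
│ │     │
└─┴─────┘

Finding longest simple path using DFS:
Start: (0, 0)
Longest path visits 14 cells
Path: A → down → right → up → right → right → down → down → down → left → left → up → left → down

Solution:

┌─┬─────┐
│A│↱ → ↓│
│ ╵ ╶─┐ │
│↳ ↑  │↓│
├───┐ │ │
│↓ ↰│ │↓│
│ ╷ └─┘ │
│B│↑ ← ↲│
└─┴─────┘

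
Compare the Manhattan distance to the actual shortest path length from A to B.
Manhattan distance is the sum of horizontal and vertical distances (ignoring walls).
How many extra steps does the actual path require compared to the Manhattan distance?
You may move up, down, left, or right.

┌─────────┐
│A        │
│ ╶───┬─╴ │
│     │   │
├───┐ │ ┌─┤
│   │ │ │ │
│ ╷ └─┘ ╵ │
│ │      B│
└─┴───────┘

Manhattan distance: |3 - 0| + |4 - 0| = 7
Actual path length: 9
Extra steps: 9 - 7 = 2

Solution:

┌─────────┐
│A → → → ↓│
│ ╶───┬─╴ │
│     │↓ ↲│
├───┐ │ ┌─┤
│   │ │↓│ │
│ ╷ └─┘ ╵ │
│ │    ↳ B│
└─┴───────┘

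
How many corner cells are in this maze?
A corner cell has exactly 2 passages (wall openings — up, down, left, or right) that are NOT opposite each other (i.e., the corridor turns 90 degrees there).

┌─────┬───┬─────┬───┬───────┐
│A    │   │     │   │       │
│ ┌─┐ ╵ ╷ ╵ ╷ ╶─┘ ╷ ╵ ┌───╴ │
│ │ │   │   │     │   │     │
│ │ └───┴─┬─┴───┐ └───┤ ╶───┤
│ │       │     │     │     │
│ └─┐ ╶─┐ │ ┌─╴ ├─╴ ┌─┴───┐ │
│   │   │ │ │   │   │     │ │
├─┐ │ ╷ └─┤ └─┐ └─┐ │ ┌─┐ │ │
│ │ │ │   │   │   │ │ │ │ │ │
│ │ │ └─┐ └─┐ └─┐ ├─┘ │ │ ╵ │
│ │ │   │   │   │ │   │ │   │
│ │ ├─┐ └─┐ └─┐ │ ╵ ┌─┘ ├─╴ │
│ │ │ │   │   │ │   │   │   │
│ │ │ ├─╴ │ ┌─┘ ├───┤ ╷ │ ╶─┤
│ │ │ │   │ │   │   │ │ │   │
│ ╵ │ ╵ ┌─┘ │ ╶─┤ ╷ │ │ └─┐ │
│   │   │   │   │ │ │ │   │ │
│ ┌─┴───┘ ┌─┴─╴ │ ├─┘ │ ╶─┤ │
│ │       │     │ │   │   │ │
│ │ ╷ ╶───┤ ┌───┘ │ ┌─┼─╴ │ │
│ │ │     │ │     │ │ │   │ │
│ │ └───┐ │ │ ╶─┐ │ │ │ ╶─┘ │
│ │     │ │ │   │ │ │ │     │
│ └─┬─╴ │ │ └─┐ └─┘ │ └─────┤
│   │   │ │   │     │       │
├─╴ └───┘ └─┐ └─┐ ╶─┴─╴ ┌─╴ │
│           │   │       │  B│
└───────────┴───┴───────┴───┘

Counting corner cells (2 non-opposite passages):
Total corners: 99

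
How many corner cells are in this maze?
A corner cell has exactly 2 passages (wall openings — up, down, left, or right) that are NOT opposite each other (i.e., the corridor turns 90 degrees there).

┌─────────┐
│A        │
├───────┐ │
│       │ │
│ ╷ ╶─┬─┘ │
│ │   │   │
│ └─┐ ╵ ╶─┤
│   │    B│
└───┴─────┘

Counting corner cells (2 non-opposite passages):
Total corners: 8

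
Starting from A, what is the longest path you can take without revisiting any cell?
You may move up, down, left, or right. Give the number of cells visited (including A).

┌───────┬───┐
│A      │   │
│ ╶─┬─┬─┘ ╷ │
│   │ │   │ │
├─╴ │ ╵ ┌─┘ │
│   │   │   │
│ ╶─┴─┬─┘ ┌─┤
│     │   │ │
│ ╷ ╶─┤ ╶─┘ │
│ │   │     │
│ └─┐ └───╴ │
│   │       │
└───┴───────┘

Finding longest simple path using DFS:
Start: (0, 0)
Longest path visits 28 cells
Path: A → down → right → down → left → down → right → down → right → down → right → right → right → up → left → left → up → right → up → right → up → up → left → down → left → down → left → up

Solution:

┌───────┬───┐
│A      │↓ ↰│
│ ╶─┬─┬─┘ ╷ │
│↳ ↓│B│↓ ↲│↑│
├─╴ │ ╵ ┌─┘ │
│↓ ↲│↑ ↲│↱ ↑│
│ ╶─┴─┬─┘ ┌─┤
│↳ ↓  │↱ ↑│ │
│ ╷ ╶─┤ ╶─┘ │
│ │↳ ↓│↑ ← ↰│
│ └─┐ └───╴ │
│   │↳ → → ↑│
└───┴───────┘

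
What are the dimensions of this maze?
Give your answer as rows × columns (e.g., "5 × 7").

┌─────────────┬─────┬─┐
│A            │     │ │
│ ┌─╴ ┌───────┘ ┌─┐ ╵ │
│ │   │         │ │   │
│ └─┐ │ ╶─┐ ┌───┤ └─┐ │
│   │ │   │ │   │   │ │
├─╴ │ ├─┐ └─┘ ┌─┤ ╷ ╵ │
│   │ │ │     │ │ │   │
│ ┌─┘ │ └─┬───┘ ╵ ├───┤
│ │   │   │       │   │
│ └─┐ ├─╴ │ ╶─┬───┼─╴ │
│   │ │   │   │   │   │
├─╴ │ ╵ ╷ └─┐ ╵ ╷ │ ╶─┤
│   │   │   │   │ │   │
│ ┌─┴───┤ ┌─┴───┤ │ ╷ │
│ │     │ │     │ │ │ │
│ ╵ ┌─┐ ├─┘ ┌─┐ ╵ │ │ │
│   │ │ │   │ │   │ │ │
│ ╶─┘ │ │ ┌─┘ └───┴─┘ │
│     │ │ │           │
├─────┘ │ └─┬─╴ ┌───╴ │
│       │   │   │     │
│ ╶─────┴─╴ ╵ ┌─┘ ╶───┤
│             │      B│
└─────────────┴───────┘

Counting the maze dimensions:
Rows (vertical): 12
Columns (horizontal): 11
Dimensions: 12 × 11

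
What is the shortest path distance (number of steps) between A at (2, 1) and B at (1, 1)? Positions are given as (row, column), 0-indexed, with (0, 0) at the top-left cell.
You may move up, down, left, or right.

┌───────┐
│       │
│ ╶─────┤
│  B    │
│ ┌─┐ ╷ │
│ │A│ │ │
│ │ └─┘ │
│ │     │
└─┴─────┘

Finding path from (2, 1) to (1, 1):
Path: (2,1) → (3,1) → (3,2) → (3,3) → (2,3) → (1,3) → (1,2) → (1,1)
Distance: 7 steps

Solution:

┌───────┐
│       │
│ ╶─────┤
│  B ← ↰│
│ ┌─┐ ╷ │
│ │A│ │↑│
│ │ └─┘ │
│ │↳ → ↑│
└─┴─────┘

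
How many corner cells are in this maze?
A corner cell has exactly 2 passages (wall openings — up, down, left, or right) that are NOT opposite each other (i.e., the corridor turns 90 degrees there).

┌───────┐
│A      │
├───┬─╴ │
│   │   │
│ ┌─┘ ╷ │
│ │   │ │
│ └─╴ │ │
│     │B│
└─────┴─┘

Counting corner cells (2 non-opposite passages):
Total corners: 5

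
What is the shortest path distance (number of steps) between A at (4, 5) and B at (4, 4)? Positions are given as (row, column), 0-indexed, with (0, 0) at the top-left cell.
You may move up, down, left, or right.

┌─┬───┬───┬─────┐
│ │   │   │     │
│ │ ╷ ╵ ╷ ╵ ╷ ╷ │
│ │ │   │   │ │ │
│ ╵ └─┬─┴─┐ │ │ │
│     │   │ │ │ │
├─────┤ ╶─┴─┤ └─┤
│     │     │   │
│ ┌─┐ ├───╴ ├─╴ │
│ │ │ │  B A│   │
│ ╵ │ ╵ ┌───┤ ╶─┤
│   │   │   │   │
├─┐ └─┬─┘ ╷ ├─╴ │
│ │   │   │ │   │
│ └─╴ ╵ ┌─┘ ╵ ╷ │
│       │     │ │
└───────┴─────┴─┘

Finding path from (4, 5) to (4, 4):
Path: (4,5) → (4,4)
Distance: 1 steps

Solution:

┌─┬───┬───┬─────┐
│ │   │   │     │
│ │ ╷ ╵ ╷ ╵ ╷ ╷ │
│ │ │   │   │ │ │
│ ╵ └─┬─┴─┐ │ │ │
│     │   │ │ │ │
├─────┤ ╶─┴─┤ └─┤
│     │     │   │
│ ┌─┐ ├───╴ ├─╴ │
│ │ │ │  B A│   │
│ ╵ │ ╵ ┌───┤ ╶─┤
│   │   │   │   │
├─┐ └─┬─┘ ╷ ├─╴ │
│ │   │   │ │   │
│ └─╴ ╵ ┌─┘ ╵ ╷ │
│       │     │ │
└───────┴─────┴─┘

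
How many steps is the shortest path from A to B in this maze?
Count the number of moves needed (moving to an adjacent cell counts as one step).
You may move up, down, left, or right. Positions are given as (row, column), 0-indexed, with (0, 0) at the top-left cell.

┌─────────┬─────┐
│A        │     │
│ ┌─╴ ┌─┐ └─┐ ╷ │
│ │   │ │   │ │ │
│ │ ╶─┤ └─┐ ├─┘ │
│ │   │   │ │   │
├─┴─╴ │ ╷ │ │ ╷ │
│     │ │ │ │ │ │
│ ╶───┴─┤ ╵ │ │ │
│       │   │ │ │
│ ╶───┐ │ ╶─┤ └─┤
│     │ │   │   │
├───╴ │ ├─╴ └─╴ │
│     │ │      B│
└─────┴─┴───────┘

Using BFS to find shortest path:
Start: (0, 0), End: (6, 7)
Path found:
(0,0) → (0,1) → (0,2) → (0,3) → (0,4) → (1,4) → (1,5) → (2,5) → (3,5) → (4,5) → (4,4) → (5,4) → (5,5) → (6,5) → (6,6) → (6,7)
Number of steps: 15

Solution:

┌─────────┬─────┐
│A → → → ↓│     │
│ ┌─╴ ┌─┐ └─┐ ╷ │
│ │   │ │↳ ↓│ │ │
│ │ ╶─┤ └─┐ ├─┘ │
│ │   │   │↓│   │
├─┴─╴ │ ╷ │ │ ╷ │
│     │ │ │↓│ │ │
│ ╶───┴─┤ ╵ │ │ │
│       │↓ ↲│ │ │
│ ╶───┐ │ ╶─┤ └─┤
│     │ │↳ ↓│   │
├───╴ │ ├─╴ └─╴ │
│     │ │  ↳ → B│
└─────┴─┴───────┘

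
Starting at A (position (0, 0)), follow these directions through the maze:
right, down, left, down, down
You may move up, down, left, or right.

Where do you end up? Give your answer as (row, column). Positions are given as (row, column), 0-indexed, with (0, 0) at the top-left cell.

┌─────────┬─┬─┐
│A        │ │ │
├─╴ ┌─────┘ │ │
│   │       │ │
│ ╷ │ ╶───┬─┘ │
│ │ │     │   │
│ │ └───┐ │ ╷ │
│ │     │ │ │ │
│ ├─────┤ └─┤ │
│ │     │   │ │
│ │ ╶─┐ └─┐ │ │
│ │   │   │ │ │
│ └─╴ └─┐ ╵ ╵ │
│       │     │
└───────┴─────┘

Following directions step by step:
Start: (0, 0)
  right: (0, 0) → (0, 1)
  down: (0, 1) → (1, 1)
  left: (1, 1) → (1, 0)
  down: (1, 0) → (2, 0)
  down: (2, 0) → (3, 0)
Final position: (3, 0)

Path taken:

┌─────────┬─┬─┐
│A ↓      │ │ │
├─╴ ┌─────┘ │ │
│↓ ↲│       │ │
│ ╷ │ ╶───┬─┘ │
│↓│ │     │   │
│ │ └───┐ │ ╷ │
│B│     │ │ │ │
│ ├─────┤ └─┤ │
│ │     │   │ │
│ │ ╶─┐ └─┐ │ │
│ │   │   │ │ │
│ └─╴ └─┐ ╵ ╵ │
│       │     │
└───────┴─────┘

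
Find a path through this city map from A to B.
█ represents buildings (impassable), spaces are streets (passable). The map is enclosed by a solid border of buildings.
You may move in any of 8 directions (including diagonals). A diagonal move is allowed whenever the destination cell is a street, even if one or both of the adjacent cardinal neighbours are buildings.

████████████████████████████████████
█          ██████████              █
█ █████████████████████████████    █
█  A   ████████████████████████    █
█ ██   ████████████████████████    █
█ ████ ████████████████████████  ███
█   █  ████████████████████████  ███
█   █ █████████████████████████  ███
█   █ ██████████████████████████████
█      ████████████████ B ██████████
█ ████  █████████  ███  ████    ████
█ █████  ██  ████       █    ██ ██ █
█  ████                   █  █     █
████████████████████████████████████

Finding the shortest path from A to B:
Movement: 8-directional
Path length: 25 steps
Directions: right → down-right → down-right → down → down-left → down → down-right → down-right → down-right → down-right → right → right → right → right → right → right → right → right → right → right → right → right → up-right → up-right → up-right

Solution:

████████████████████████████████████
█          ██████████              █
█ █████████████████████████████    █
█  A↘  ████████████████████████    █
█ ██ ↘ ████████████████████████    █
█ ████↓████████████████████████  ███
█   █ ↙████████████████████████  ███
█   █↓█████████████████████████  ███
█   █↘██████████████████████████████
█     ↘████████████████ B ██████████
█ ████ ↘█████████  ███ ↗████    ████
█ █████ ↘██  ████     ↗ █    ██ ██ █
█  ████  →→→→→→→→→→→→↗    █  █     █
████████████████████████████████████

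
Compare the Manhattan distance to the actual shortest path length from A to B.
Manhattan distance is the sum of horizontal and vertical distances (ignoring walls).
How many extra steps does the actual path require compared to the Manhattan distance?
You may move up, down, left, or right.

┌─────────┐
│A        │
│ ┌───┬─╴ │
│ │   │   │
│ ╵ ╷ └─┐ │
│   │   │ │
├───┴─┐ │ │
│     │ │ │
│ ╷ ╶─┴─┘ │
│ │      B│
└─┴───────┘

Manhattan distance: |4 - 0| + |4 - 0| = 8
Actual path length: 8
Extra steps: 8 - 8 = 0

Solution:

┌─────────┐
│A → → → ↓│
│ ┌───┬─╴ │
│ │   │  ↓│
│ ╵ ╷ └─┐ │
│   │   │↓│
├───┴─┐ │ │
│     │ │↓│
│ ╷ ╶─┴─┘ │
│ │      B│
└─┴───────┘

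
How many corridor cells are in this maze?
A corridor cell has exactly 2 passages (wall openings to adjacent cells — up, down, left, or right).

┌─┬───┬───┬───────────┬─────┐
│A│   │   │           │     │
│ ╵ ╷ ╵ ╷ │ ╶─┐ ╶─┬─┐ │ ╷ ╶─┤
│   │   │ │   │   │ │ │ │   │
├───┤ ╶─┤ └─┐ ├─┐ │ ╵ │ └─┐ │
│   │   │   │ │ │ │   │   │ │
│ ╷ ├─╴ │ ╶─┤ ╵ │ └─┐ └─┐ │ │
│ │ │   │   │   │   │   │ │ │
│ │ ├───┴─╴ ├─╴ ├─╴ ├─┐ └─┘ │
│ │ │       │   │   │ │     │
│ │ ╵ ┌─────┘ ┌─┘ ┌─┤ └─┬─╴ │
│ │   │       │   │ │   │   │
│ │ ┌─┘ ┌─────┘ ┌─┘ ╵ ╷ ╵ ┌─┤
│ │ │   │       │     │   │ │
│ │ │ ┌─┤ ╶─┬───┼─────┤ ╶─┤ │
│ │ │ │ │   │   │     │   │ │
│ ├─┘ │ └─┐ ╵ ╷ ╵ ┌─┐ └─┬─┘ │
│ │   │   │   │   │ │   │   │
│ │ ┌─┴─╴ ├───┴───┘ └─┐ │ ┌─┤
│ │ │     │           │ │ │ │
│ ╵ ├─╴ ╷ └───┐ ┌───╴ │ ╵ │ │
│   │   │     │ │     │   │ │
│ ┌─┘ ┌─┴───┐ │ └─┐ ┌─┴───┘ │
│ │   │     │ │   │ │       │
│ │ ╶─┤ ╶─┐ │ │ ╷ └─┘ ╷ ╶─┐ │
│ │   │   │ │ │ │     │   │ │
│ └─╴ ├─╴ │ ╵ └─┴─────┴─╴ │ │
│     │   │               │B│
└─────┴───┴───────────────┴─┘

Counting cells with exactly 2 passages:
Total corridor cells: 152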